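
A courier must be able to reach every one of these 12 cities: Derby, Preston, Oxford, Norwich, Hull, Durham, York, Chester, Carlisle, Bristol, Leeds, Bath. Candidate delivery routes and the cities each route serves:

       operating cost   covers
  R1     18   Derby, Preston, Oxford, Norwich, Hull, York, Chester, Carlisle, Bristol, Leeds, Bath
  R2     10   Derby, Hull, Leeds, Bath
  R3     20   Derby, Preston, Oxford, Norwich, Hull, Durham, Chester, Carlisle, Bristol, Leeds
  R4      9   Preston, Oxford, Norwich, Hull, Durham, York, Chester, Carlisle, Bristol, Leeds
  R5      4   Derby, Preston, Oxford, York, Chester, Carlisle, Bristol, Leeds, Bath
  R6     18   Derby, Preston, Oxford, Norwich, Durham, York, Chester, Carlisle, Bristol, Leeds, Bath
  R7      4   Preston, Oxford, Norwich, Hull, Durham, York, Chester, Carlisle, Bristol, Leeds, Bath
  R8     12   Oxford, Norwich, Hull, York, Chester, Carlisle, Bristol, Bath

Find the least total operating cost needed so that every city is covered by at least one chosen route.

R5, R7 cover every city at operating cost 4 + 4 = 8.
Any cover uses at least 2 routes; among all covering selections none totals below 8.

8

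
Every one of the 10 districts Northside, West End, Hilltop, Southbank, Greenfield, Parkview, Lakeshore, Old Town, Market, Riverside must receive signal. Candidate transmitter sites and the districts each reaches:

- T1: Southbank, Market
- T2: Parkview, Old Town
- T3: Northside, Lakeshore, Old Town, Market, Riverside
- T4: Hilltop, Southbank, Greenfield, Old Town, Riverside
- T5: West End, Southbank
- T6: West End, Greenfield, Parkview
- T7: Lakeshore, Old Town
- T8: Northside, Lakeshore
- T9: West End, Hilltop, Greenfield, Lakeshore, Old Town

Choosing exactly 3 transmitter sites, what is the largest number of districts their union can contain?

10

Choosing T3, T4, T6 covers {Northside, West End, Hilltop, Southbank, Greenfield, Parkview, Lakeshore, Old Town, Market, Riverside} — 10 districts.
That is all 10 districts.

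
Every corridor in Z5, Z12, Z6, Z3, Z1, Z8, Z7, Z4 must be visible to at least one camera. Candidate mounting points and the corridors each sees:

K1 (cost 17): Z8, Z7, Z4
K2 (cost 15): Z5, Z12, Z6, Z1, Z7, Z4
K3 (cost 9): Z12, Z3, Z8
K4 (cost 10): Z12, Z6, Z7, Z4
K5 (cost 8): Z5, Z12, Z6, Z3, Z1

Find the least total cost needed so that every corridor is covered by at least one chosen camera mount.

K2, K3 cover every corridor at cost 15 + 9 = 24.
Any cover uses at least 2 camera mounts; among all covering selections none totals below 24.
Greedy by coverage-per-cost would pick K5, K4, K3 for 27 — worse than the optimum 24.

24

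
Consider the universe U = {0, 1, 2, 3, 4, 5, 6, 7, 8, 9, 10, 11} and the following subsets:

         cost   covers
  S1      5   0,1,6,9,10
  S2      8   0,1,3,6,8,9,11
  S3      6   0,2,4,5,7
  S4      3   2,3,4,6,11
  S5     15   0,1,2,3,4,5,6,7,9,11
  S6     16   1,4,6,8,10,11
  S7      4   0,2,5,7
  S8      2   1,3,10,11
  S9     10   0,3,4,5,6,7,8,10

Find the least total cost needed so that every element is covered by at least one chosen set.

S2, S3, S8 cover every element at cost 8 + 6 + 2 = 16.
Any cover uses at least 2 sets; among all covering selections none totals below 16.
Greedy by coverage-per-cost would pick S8, S4, S7, S2 for 17 — worse than the optimum 16.

16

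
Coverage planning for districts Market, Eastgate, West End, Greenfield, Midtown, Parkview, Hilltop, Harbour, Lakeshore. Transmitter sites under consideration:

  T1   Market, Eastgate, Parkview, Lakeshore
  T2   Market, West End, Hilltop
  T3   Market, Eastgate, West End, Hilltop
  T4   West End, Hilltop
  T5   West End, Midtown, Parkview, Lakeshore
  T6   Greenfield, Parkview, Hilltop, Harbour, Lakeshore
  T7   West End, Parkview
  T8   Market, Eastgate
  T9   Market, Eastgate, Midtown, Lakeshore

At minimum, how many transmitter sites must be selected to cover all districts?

3

T1, T5, T6 together cover {Market, Eastgate, West End, Greenfield, Midtown, Parkview, Hilltop, Harbour, Lakeshore} — every district.
No 2 of the 9 transmitter sites cover everything (all 36 pairs fall short), so 3 is minimum.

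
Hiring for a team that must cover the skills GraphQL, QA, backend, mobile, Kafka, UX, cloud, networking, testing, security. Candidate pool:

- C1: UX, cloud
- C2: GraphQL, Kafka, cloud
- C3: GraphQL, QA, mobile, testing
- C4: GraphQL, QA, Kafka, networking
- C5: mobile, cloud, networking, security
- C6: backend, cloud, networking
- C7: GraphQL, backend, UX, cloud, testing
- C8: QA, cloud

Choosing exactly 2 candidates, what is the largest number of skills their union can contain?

Choosing C4, C7 covers {GraphQL, QA, backend, Kafka, UX, cloud, networking, testing} — 8 skills.
No choice of 2 candidates does better; here mobile, security are left uncovered.

8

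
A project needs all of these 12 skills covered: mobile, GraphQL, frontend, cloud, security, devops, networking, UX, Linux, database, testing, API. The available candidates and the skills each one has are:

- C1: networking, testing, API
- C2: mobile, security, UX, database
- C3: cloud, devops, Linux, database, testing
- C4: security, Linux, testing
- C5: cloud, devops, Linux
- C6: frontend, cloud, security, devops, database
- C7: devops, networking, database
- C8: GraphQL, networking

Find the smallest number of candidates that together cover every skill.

5

C1, C2, C3, C6, C8 together cover {mobile, GraphQL, frontend, cloud, security, devops, networking, UX, Linux, database, testing, API} — every skill.
No 4 of the 8 candidates cover everything (all 70 size-4 selections fall short), so 5 is minimum.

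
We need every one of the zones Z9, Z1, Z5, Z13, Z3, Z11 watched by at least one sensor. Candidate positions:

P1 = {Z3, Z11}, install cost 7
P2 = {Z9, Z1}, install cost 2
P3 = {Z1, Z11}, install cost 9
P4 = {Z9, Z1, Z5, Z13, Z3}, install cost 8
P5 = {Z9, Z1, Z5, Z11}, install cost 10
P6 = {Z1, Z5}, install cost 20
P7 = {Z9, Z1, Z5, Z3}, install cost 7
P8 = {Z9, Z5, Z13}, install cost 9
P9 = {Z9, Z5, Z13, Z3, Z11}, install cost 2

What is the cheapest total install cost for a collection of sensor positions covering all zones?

P2, P9 cover every zone at install cost 2 + 2 = 4.
Any cover uses at least 2 sensor positions; among all covering selections none totals below 4.

4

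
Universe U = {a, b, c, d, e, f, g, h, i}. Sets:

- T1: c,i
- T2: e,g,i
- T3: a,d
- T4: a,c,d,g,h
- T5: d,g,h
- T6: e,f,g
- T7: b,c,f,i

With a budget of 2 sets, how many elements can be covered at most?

Choosing T4, T7 covers {a, b, c, d, f, g, h, i} — 8 elements.
No choice of 2 sets does better; here e is left uncovered.

8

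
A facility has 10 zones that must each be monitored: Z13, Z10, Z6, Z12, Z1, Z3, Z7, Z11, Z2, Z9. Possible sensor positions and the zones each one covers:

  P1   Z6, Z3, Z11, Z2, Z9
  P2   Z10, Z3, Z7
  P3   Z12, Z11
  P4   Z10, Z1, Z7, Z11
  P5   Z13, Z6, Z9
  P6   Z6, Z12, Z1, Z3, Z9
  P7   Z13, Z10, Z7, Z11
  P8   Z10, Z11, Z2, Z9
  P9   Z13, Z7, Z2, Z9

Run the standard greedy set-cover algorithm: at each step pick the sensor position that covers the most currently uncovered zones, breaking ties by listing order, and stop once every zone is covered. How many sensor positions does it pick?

Pick 1: P1 covers 5 new zones (Z6, Z3, Z11, Z2, Z9).
Pick 2: P4 covers 3 new zones (Z10, Z1, Z7).
Pick 3: P3 covers 1 new zones (Z12).
Pick 4: P5 covers 1 new zones (Z13).
Greedy uses 4 sensor positions. (The true minimum is 3.)

4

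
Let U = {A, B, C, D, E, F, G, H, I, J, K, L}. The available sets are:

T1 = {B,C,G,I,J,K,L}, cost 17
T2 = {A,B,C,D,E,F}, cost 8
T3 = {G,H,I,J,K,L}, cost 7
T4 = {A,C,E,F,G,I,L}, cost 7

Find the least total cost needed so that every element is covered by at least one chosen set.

T2, T3 cover every element at cost 8 + 7 = 15.
Any cover uses at least 2 sets; among all covering selections none totals below 15.
Greedy by coverage-per-cost would pick T4, T3, T2 for 22 — worse than the optimum 15.

15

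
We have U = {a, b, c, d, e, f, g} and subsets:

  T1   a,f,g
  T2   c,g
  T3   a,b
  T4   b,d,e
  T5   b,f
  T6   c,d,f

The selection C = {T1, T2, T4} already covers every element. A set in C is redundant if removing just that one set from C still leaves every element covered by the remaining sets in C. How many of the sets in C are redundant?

0

Drop T1: a, f uncovered — not redundant.
Drop T2: c uncovered — not redundant.
Drop T4: b, d, e uncovered — not redundant.
None of the sets in C is redundant.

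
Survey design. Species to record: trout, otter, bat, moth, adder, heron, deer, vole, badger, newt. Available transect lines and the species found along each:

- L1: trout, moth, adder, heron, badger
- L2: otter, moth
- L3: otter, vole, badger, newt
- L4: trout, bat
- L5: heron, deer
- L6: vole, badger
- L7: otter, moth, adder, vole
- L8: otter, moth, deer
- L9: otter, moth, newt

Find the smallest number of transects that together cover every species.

4

L1, L3, L4, L5 together cover {trout, otter, bat, moth, adder, heron, deer, vole, badger, newt} — every species.
No 3 of the 9 transects cover everything (all 84 triples fall short), so 4 is minimum.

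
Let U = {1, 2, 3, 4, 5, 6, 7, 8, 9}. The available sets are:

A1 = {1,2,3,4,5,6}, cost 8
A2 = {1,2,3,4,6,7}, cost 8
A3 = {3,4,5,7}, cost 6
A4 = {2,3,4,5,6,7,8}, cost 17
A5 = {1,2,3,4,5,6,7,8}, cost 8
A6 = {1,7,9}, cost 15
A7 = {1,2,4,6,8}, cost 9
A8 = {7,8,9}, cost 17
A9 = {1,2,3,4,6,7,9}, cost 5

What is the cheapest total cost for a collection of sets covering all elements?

A5, A9 cover every element at cost 8 + 5 = 13.
Any cover uses at least 2 sets; among all covering selections none totals below 13.

13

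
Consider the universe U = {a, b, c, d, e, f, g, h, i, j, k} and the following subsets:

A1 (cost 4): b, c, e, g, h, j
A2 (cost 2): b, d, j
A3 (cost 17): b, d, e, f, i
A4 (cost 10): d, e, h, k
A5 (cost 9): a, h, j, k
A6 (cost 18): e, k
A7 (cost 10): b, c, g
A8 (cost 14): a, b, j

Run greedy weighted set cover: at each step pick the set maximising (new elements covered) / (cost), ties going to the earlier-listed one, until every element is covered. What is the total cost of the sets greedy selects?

32

Pick 1: A1 adds 6 new (b, c, e, g, h, j) at cost 4 (ratio 6/4).
Pick 2: A2 adds 1 new (d) at cost 2 (ratio 1/2).
Pick 3: A5 adds 2 new (a, k) at cost 9 (ratio 2/9).
Pick 4: A3 adds 2 new (f, i) at cost 17 (ratio 2/17).
Greedy total cost: 4 + 2 + 9 + 17 = 32. (The true optimum is 30, so greedy overshoots here.)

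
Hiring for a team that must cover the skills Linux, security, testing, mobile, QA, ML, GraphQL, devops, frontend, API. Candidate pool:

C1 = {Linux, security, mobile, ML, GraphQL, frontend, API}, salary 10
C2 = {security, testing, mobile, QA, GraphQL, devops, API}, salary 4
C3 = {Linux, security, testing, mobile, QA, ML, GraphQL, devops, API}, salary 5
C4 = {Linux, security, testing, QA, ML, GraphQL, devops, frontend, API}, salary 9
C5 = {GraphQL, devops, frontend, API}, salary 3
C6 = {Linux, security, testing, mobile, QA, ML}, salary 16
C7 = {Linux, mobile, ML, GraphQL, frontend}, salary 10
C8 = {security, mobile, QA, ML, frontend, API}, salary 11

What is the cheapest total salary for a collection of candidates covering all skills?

C3, C5 cover every skill at salary 5 + 3 = 8.
Any cover uses at least 2 candidates; among all covering selections none totals below 8.

8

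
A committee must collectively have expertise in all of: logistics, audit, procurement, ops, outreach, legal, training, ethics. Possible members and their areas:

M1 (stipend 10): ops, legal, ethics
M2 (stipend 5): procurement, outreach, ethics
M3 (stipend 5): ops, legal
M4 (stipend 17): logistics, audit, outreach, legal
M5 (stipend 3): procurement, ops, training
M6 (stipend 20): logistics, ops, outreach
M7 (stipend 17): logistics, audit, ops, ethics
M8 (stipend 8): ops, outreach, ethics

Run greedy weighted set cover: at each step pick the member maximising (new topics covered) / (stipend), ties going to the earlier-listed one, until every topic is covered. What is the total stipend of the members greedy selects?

Pick 1: M5 adds 3 new (procurement, ops, training) at stipend 3 (ratio 3/3).
Pick 2: M2 adds 2 new (outreach, ethics) at stipend 5 (ratio 2/5).
Pick 3: M3 adds 1 new (legal) at stipend 5 (ratio 1/5).
Pick 4: M4 adds 2 new (logistics, audit) at stipend 17 (ratio 2/17).
Greedy total stipend: 3 + 5 + 5 + 17 = 30. (The true optimum is 25, so greedy overshoots here.)

30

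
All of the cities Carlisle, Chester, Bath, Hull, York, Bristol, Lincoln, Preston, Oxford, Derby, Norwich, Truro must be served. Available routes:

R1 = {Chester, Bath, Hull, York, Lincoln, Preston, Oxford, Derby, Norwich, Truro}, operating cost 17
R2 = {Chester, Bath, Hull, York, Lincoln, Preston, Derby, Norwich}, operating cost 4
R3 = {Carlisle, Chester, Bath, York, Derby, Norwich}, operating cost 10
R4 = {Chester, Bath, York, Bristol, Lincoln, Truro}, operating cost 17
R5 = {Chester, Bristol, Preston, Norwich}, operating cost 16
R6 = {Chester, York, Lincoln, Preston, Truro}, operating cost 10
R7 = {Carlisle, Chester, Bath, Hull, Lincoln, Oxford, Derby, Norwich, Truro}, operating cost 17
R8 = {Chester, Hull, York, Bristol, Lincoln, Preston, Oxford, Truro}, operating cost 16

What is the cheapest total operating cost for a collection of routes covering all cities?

26

R3, R8 cover every city at operating cost 10 + 16 = 26.
Any cover uses at least 2 routes; among all covering selections none totals below 26.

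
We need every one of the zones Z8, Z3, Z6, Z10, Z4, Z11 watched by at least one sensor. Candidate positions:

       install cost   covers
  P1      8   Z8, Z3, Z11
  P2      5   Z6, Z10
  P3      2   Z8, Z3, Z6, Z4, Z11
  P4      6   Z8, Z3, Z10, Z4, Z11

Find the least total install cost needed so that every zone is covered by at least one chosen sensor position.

7

P2, P3 cover every zone at install cost 5 + 2 = 7.
Any cover uses at least 2 sensor positions; among all covering selections none totals below 7.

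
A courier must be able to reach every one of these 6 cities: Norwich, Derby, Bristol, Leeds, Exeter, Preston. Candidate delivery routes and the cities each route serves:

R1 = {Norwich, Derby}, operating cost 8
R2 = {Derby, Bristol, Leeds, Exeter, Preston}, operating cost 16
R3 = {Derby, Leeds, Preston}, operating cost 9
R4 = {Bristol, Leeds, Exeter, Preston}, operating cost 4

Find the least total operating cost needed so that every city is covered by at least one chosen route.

R1, R4 cover every city at operating cost 8 + 4 = 12.
Any cover uses at least 2 routes; among all covering selections none totals below 12.

12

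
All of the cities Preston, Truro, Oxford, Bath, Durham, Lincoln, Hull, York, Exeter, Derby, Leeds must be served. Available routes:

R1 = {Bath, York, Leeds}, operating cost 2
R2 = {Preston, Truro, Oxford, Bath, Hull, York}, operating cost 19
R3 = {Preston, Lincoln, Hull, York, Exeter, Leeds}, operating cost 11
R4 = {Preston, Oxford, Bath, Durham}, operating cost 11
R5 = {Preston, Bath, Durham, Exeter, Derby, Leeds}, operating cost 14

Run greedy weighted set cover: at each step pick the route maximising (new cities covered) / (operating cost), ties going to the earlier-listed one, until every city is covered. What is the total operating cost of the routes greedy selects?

Pick 1: R1 adds 3 new (Bath, York, Leeds) at operating cost 2 (ratio 3/2).
Pick 2: R3 adds 4 new (Preston, Lincoln, Hull, Exeter) at operating cost 11 (ratio 4/11).
Pick 3: R4 adds 2 new (Oxford, Durham) at operating cost 11 (ratio 2/11).
Pick 4: R5 adds 1 new (Derby) at operating cost 14 (ratio 1/14).
Pick 5: R2 adds 1 new (Truro) at operating cost 19 (ratio 1/19).
Greedy total operating cost: 2 + 11 + 11 + 14 + 19 = 57. (The true optimum is 44, so greedy overshoots here.)

57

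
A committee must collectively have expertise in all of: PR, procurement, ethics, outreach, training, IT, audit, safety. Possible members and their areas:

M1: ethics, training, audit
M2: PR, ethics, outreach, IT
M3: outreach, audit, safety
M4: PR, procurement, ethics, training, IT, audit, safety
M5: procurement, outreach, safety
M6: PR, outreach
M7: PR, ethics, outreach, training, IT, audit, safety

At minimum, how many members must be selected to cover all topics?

M2, M4 together cover {PR, procurement, ethics, outreach, training, IT, audit, safety} — every topic.
No single member contains all 8 topics, so 2 is optimal.

2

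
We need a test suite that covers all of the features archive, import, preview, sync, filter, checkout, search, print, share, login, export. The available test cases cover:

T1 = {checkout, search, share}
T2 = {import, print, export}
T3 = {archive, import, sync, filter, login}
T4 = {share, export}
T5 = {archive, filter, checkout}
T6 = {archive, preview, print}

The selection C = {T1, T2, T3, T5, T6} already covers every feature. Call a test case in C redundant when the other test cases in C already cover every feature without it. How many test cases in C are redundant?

1

Drop T1: search, share uncovered — not redundant.
Drop T2: export uncovered — not redundant.
Drop T3: sync, login uncovered — not redundant.
Drop T5: the rest still cover every feature — redundant.
Drop T6: preview uncovered — not redundant.
1 redundant: T5.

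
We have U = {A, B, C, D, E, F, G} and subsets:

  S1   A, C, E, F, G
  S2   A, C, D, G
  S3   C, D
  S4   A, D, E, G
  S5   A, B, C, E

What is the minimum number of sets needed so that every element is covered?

S1, S2, S5 together cover {A, B, C, D, E, F, G} — every element.
No 2 of the 5 sets cover everything (all 10 pairs fall short), so 3 is minimum.

3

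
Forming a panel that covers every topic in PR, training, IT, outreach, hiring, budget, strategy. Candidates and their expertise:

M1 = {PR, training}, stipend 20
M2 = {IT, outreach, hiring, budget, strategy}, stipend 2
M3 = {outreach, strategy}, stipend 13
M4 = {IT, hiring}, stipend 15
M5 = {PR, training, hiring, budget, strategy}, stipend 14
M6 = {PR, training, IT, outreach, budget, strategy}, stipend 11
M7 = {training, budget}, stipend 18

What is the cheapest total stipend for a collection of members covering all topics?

13

M2, M6 cover every topic at stipend 2 + 11 = 13.
Any cover uses at least 2 members; among all covering selections none totals below 13.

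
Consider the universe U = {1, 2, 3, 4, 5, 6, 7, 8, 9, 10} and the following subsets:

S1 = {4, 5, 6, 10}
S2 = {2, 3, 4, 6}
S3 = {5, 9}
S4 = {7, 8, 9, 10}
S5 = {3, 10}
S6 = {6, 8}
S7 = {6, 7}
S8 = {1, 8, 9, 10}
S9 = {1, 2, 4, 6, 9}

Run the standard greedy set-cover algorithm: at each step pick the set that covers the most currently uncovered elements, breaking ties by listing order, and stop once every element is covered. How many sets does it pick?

4

Pick 1: S9 covers 5 new elements (1, 2, 4, 6, 9).
Pick 2: S4 covers 3 new elements (7, 8, 10).
Pick 3: S1 covers 1 new elements (5).
Pick 4: S2 covers 1 new elements (3).
Greedy uses 4 sets.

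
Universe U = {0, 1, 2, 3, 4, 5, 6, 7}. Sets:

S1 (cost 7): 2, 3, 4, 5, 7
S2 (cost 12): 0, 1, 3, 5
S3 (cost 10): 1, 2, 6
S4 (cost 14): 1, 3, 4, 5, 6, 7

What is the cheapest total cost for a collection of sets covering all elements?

S1, S2, S3 cover every element at cost 7 + 12 + 10 = 29.
Any cover uses at least 3 sets; among all covering selections none totals below 29.

29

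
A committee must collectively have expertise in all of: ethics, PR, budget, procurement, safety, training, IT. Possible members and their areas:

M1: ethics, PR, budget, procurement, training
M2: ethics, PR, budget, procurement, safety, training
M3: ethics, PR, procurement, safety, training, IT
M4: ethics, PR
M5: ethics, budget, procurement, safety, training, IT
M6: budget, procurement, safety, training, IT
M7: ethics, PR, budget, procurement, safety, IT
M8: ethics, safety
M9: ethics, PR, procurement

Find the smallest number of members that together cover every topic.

M1, M3 together cover {ethics, PR, budget, procurement, safety, training, IT} — every topic.
No single member contains all 7 topics, so 2 is optimal.

2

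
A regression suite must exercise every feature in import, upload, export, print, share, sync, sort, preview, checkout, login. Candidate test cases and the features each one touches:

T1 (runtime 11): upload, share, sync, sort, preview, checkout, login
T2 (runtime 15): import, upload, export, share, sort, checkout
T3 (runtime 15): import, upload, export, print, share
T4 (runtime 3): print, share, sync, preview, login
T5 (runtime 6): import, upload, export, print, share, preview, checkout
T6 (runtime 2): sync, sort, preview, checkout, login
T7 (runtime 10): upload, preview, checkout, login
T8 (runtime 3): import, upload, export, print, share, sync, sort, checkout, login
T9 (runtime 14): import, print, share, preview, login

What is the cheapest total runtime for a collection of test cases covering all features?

5

T6, T8 cover every feature at runtime 2 + 3 = 5.
Any cover uses at least 2 test cases; among all covering selections none totals below 5.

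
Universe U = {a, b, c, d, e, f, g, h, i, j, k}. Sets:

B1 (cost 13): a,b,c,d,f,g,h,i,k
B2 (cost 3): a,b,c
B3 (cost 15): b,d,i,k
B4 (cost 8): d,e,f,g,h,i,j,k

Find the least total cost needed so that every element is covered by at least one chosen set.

B2, B4 cover every element at cost 3 + 8 = 11.
Any cover uses at least 2 sets; among all covering selections none totals below 11.

11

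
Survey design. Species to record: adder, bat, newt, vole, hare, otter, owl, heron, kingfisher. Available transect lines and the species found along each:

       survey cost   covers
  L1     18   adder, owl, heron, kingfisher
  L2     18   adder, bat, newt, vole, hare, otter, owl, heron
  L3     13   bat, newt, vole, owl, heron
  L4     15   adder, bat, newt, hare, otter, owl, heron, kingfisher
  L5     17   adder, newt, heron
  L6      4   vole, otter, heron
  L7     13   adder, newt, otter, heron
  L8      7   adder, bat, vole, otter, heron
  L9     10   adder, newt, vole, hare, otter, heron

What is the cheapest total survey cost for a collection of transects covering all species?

19

L4, L6 cover every species at survey cost 15 + 4 = 19.
Any cover uses at least 2 transects; among all covering selections none totals below 19.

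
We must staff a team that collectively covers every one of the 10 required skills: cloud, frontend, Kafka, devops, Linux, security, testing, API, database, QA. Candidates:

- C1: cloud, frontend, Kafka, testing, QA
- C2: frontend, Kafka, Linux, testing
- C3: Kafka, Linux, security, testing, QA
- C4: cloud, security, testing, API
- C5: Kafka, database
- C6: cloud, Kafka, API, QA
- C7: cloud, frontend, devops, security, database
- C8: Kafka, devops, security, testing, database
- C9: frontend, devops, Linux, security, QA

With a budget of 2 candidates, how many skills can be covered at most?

9

Choosing C3, C7 covers {cloud, frontend, Kafka, devops, Linux, security, testing, database, QA} — 9 skills.
No choice of 2 candidates does better; here API is left uncovered.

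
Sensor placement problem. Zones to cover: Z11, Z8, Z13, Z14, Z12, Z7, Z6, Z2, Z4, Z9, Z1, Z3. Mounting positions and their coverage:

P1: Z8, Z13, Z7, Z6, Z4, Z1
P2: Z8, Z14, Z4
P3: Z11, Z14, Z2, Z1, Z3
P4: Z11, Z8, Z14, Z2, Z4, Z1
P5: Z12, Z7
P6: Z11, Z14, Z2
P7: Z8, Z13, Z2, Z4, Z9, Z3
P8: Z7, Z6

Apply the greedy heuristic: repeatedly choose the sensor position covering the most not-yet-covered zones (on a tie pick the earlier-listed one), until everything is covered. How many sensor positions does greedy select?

Pick 1: P1 covers 6 new zones (Z8, Z13, Z7, Z6, Z4, Z1).
Pick 2: P3 covers 4 new zones (Z11, Z14, Z2, Z3).
Pick 3: P5 covers 1 new zones (Z12).
Pick 4: P7 covers 1 new zones (Z9).
Greedy uses 4 sensor positions.

4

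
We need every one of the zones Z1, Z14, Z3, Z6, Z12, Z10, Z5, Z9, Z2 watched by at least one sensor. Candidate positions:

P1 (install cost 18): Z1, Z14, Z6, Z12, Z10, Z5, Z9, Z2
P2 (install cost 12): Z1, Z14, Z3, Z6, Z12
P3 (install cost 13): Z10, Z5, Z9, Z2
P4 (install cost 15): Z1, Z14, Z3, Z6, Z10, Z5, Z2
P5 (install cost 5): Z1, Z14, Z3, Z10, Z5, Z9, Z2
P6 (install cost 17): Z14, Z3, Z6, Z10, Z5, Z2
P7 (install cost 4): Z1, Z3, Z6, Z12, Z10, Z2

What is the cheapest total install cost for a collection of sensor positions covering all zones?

P5, P7 cover every zone at install cost 5 + 4 = 9.
Any cover uses at least 2 sensor positions; among all covering selections none totals below 9.

9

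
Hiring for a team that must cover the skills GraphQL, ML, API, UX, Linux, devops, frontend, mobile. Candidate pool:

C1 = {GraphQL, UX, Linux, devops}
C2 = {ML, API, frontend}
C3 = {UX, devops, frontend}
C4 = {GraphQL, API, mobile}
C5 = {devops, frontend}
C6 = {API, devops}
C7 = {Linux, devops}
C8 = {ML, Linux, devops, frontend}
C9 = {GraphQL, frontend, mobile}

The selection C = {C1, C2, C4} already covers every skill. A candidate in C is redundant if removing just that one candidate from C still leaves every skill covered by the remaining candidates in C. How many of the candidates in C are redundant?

Drop C1: UX, Linux, devops uncovered — not redundant.
Drop C2: ML, frontend uncovered — not redundant.
Drop C4: mobile uncovered — not redundant.
None of the candidates in C is redundant.

0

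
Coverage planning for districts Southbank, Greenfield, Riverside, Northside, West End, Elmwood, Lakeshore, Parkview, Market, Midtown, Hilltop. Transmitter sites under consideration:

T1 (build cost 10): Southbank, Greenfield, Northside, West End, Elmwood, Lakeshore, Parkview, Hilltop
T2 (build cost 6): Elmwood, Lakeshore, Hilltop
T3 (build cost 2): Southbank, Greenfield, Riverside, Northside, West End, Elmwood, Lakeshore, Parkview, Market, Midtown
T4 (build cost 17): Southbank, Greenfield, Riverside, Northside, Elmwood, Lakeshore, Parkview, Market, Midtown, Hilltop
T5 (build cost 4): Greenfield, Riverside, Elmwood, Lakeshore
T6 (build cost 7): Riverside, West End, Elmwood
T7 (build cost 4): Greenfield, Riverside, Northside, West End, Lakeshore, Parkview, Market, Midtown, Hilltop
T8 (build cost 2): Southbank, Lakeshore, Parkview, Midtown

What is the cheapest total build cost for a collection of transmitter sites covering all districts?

6

T3, T7 cover every district at build cost 2 + 4 = 6.
Any cover uses at least 2 transmitter sites; among all covering selections none totals below 6.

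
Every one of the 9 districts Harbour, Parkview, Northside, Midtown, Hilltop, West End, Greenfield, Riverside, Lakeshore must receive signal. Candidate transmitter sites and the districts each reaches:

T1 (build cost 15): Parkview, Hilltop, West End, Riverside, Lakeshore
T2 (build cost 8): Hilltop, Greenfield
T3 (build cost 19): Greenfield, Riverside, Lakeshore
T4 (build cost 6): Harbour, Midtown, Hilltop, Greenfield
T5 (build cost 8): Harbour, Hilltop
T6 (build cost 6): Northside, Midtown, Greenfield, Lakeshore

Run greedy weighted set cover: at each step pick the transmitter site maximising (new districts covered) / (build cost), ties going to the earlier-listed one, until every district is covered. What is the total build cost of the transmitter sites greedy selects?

Pick 1: T4 adds 4 new (Harbour, Midtown, Hilltop, Greenfield) at build cost 6 (ratio 4/6).
Pick 2: T6 adds 2 new (Northside, Lakeshore) at build cost 6 (ratio 2/6).
Pick 3: T1 adds 3 new (Parkview, West End, Riverside) at build cost 15 (ratio 3/15).
Greedy total build cost: 6 + 6 + 15 = 27.

27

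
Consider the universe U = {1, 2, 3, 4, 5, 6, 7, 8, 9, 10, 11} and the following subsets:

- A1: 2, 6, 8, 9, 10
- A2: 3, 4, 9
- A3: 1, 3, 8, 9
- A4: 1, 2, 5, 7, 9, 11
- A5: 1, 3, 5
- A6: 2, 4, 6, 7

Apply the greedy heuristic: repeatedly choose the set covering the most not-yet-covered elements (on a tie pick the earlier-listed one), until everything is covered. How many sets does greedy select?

Pick 1: A4 covers 6 new elements (1, 2, 5, 7, 9, 11).
Pick 2: A1 covers 3 new elements (6, 8, 10).
Pick 3: A2 covers 2 new elements (3, 4).
Greedy uses 3 sets.

3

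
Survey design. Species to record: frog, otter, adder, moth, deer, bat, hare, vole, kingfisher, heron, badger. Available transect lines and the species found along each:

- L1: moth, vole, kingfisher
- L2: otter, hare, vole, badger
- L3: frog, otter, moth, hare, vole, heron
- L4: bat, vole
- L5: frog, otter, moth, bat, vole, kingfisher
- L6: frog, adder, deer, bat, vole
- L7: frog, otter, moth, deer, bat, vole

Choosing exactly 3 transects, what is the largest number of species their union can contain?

10

Choosing L1, L2, L6 covers {frog, otter, adder, moth, deer, bat, hare, vole, kingfisher, badger} — 10 species.
No choice of 3 transects does better; here heron is left uncovered.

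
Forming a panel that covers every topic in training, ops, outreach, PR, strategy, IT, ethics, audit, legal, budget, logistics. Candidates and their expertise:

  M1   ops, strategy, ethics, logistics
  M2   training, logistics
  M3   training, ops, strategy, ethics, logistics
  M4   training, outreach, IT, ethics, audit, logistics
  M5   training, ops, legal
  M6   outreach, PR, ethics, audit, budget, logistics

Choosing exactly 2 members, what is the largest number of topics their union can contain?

9

Choosing M3, M6 covers {training, ops, outreach, PR, strategy, ethics, audit, budget, logistics} — 9 topics.
No choice of 2 members does better; here IT, legal are left uncovered.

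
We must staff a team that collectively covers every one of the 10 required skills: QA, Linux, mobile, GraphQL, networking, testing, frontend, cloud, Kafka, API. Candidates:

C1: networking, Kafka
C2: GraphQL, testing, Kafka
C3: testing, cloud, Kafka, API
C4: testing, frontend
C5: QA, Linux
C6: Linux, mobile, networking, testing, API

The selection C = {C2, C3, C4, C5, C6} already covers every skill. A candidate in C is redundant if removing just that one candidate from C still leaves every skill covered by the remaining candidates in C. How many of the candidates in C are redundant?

0

Drop C2: GraphQL uncovered — not redundant.
Drop C3: cloud uncovered — not redundant.
Drop C4: frontend uncovered — not redundant.
Drop C5: QA uncovered — not redundant.
Drop C6: mobile, networking uncovered — not redundant.
None of the candidates in C is redundant.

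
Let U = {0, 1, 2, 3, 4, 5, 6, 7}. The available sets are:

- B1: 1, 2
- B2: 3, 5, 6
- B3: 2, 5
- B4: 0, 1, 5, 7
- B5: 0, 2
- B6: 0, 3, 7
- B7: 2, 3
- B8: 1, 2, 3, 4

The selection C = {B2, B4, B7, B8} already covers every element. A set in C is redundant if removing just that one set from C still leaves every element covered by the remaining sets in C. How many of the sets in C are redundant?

1

Drop B2: 6 uncovered — not redundant.
Drop B4: 0, 7 uncovered — not redundant.
Drop B7: the rest still cover every element — redundant.
Drop B8: 4 uncovered — not redundant.
1 redundant: B7.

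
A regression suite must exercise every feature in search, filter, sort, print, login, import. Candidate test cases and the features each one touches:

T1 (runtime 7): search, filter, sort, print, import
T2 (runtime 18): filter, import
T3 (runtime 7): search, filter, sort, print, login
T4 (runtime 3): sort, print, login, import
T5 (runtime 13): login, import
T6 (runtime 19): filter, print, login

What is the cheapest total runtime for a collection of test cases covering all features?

10

T1, T4 cover every feature at runtime 7 + 3 = 10.
Any cover uses at least 2 test cases; among all covering selections none totals below 10.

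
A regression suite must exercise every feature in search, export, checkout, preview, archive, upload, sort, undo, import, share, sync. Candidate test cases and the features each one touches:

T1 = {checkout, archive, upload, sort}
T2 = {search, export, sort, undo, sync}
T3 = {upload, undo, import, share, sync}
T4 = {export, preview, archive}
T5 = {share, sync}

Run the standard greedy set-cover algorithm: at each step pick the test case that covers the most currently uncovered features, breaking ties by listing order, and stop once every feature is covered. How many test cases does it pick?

Pick 1: T2 covers 5 new features (search, export, sort, undo, sync).
Pick 2: T1 covers 3 new features (checkout, archive, upload).
Pick 3: T3 covers 2 new features (import, share).
Pick 4: T4 covers 1 new features (preview).
Greedy uses 4 test cases.

4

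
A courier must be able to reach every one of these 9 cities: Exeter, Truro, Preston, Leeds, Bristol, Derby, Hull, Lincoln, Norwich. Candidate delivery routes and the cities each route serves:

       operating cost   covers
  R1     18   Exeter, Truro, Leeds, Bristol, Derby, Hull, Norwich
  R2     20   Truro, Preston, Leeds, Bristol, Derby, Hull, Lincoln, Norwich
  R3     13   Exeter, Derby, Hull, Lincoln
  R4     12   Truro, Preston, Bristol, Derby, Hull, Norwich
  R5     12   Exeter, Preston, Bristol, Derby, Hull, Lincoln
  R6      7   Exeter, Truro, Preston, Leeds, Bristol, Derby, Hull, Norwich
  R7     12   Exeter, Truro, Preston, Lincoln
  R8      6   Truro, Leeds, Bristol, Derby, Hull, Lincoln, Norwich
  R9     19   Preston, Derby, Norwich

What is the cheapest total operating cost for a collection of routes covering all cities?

13

R6, R8 cover every city at operating cost 7 + 6 = 13.
Any cover uses at least 2 routes; among all covering selections none totals below 13.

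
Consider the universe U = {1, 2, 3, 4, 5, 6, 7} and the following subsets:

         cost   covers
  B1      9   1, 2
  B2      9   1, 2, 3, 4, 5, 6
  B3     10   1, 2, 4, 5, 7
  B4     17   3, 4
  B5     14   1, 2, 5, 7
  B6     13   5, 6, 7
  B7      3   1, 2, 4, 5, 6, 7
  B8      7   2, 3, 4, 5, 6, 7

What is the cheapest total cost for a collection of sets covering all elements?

10

B7, B8 cover every element at cost 3 + 7 = 10.
Any cover uses at least 2 sets; among all covering selections none totals below 10.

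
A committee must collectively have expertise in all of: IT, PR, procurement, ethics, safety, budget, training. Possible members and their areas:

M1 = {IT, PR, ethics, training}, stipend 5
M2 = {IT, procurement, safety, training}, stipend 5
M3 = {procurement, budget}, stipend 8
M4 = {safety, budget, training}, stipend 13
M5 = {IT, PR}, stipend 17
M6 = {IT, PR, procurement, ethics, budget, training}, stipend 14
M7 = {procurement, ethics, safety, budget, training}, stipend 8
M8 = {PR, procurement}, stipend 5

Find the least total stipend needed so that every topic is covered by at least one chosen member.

M1, M7 cover every topic at stipend 5 + 8 = 13.
Any cover uses at least 2 members; among all covering selections none totals below 13.

13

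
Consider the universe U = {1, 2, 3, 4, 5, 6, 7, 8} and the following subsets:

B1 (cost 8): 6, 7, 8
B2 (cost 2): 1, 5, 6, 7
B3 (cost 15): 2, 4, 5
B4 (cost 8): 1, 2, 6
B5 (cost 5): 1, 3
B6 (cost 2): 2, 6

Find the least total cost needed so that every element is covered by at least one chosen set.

28

B1, B3, B5 cover every element at cost 8 + 15 + 5 = 28.
Any cover uses at least 3 sets; among all covering selections none totals below 28.
Greedy by coverage-per-cost would pick B2, B6, B5, B1, B3 for 32 — worse than the optimum 28.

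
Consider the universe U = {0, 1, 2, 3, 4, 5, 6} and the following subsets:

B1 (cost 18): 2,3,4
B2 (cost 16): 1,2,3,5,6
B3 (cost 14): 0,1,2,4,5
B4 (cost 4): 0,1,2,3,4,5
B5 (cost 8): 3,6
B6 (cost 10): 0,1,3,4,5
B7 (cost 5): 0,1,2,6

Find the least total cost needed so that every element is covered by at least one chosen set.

9

B4, B7 cover every element at cost 4 + 5 = 9.
Any cover uses at least 2 sets; among all covering selections none totals below 9.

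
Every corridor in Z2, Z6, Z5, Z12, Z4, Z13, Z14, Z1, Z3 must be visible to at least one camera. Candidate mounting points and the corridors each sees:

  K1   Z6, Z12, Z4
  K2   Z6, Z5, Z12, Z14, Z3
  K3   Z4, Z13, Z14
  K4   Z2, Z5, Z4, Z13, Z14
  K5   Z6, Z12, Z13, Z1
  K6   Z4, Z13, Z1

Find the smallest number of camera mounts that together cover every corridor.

3

K2, K4, K5 together cover {Z2, Z6, Z5, Z12, Z4, Z13, Z14, Z1, Z3} — every corridor.
No 2 of the 6 camera mounts cover everything (all 15 pairs fall short), so 3 is minimum.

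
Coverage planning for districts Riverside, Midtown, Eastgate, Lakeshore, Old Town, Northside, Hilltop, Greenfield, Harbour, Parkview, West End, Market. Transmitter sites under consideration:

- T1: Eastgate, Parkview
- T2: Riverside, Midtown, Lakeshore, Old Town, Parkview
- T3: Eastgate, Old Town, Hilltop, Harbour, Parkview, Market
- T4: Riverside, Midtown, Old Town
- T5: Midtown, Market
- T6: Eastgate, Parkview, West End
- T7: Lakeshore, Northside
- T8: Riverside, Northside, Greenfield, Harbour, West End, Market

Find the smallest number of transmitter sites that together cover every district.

3

T2, T3, T8 together cover {Riverside, Midtown, Eastgate, Lakeshore, Old Town, Northside, Hilltop, Greenfield, Harbour, Parkview, West End, Market} — every district.
No 2 of the 8 transmitter sites cover everything (all 28 pairs fall short), so 3 is minimum.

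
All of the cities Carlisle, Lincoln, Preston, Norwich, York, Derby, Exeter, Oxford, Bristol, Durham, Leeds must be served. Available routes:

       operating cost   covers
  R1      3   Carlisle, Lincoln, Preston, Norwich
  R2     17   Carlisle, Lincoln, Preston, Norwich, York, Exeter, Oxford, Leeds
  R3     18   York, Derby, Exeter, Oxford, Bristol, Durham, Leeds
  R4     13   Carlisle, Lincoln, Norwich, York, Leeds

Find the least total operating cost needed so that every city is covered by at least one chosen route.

R1, R3 cover every city at operating cost 3 + 18 = 21.
Any cover uses at least 2 routes; among all covering selections none totals below 21.

21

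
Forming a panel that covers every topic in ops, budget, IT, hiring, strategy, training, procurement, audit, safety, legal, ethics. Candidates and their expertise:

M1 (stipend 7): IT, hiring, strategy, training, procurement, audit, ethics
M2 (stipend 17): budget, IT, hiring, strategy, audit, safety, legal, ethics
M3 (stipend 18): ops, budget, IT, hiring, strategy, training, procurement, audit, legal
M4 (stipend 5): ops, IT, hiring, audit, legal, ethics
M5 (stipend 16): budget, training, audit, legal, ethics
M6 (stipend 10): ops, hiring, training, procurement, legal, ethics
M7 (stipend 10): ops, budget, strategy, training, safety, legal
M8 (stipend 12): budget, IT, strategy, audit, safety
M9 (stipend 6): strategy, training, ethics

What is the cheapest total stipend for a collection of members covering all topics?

M1, M7 cover every topic at stipend 7 + 10 = 17.
Any cover uses at least 2 members; among all covering selections none totals below 17.

17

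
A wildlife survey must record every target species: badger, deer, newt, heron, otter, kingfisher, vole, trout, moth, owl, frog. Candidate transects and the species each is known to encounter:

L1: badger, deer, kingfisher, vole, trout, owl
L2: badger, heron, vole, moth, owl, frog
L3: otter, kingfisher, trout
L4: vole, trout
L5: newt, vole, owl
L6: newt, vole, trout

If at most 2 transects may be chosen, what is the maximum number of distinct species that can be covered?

9

Choosing L1, L2 covers {badger, deer, heron, kingfisher, vole, trout, moth, owl, frog} — 9 species.
No choice of 2 transects does better; here newt, otter are left uncovered.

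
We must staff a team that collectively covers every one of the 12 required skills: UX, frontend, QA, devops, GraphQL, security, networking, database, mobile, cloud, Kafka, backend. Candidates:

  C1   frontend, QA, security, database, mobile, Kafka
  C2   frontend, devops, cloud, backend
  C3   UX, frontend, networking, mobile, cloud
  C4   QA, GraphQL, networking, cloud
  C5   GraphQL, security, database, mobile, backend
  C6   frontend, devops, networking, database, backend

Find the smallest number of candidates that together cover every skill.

4

C1, C2, C3, C4 together cover {UX, frontend, QA, devops, GraphQL, security, networking, database, mobile, cloud, Kafka, backend} — every skill.
No 3 of the 6 candidates cover everything (all 20 triples fall short), so 4 is minimum.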